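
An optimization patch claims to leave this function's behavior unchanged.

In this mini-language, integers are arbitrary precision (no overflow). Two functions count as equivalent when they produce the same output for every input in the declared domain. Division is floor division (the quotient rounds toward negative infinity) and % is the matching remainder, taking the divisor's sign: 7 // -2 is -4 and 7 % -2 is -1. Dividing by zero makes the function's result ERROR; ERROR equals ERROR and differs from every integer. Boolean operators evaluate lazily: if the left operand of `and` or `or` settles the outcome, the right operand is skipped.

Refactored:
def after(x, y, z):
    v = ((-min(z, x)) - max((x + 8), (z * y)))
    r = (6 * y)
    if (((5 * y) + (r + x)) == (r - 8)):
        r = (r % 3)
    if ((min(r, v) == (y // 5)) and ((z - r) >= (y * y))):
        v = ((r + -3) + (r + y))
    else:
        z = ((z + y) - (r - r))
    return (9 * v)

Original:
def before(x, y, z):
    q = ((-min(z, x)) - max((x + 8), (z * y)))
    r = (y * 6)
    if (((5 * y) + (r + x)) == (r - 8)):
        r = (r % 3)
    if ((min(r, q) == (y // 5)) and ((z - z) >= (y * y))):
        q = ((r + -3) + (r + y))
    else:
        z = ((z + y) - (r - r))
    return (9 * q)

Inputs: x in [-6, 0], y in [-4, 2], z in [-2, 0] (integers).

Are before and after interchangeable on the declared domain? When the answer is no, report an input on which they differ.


Not equivalent: x=-6, y=0, z=-2 separates them (-27 vs 36).
before: q becomes 4; next r becomes 0; next (((5 * y) + (r + x)) == (r - 8)) evaluates to false; next ((min(r, q) == (y // 5)) and ((z - z) >= (y * y))) evaluates to true; next q becomes -3; next final value -27
after: v becomes 4; next r becomes 0; next (((5 * y) + (r + x)) == (r - 8)) evaluates to false; next ((min(r, v) == (y // 5)) and ((z - r) >= (y * y))) evaluates to false; next z becomes -2; next final value 36
verdict: not equivalent; witness: x=-6, y=0, z=-2


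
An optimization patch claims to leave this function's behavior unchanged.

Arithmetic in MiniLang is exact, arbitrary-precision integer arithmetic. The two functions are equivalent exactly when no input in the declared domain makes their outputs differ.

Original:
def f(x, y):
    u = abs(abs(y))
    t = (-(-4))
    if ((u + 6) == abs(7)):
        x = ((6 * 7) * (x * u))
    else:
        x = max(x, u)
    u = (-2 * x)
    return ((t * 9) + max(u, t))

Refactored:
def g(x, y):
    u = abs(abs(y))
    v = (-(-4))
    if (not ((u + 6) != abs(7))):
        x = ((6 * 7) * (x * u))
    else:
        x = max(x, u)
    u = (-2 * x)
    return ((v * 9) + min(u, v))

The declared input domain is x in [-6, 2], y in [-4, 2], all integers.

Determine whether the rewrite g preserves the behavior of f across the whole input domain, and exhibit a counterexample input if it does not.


x=-6, y=-4 yields 40 from f but 28 from g.
verdict: not equivalent; witness: x=-6, y=-4


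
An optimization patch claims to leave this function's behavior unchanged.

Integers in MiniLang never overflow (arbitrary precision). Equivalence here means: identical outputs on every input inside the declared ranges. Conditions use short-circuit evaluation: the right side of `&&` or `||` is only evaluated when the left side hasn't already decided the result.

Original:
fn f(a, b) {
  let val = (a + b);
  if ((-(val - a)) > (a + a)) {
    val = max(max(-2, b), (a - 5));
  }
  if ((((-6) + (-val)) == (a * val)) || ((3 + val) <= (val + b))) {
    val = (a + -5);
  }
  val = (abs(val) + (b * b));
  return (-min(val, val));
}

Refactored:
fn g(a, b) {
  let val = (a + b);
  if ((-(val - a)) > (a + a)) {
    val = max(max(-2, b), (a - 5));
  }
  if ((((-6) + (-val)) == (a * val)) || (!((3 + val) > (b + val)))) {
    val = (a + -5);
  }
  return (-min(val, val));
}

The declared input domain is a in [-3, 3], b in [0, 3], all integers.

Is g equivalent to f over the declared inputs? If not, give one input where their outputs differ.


These are not equivalent — on a=-3, b=1 the outputs split (-2 vs -1).
f: val becomes -2; next ((-(val - a)) > (a + a)) evaluates to true; next val becomes 1; next ((((-6) + (-val)) == (a * val)) || ((3 + val) <= (val + b))) evaluates to false; next val becomes 2; next final value -2
g: val becomes -2; next ((-(val - a)) > (a + a)) evaluates to true; next val becomes 1; next ((((-6) + (-val)) == (a * val)) || (!((3 + val) > (b + val)))) evaluates to false; next final value -1
verdict: not equivalent; witness: a=-3, b=1


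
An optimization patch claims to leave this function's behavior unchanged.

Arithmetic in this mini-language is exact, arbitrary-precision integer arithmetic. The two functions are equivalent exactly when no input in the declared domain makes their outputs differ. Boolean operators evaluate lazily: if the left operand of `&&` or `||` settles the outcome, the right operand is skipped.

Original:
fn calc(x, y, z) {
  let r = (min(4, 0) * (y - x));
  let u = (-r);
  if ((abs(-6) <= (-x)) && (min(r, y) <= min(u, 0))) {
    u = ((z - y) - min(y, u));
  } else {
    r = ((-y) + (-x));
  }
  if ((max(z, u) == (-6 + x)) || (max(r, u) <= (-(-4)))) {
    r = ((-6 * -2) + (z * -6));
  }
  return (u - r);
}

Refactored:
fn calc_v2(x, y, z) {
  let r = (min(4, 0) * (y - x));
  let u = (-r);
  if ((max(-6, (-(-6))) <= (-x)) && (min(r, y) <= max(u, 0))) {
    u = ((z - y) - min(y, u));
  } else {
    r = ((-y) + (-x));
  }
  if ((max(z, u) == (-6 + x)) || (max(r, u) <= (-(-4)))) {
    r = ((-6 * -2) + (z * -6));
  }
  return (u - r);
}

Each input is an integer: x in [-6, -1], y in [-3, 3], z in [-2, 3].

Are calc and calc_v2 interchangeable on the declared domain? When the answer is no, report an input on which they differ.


Equivalent. The edit looks behavioral (`min(u, 0)` became `max(u, 0)`), but over these ranges it never changes the outcome.
An exhaustive pass over the 252 declared inputs shows identical outputs.
One worked example (x=-6, y=1, z=0) — calc: r=0, then u=0, then ((abs(-6) <= (-x)) && (min(r, y) <= min(u, 0))) is true, then u=-1, then ((max(z, u) == (-6 + x)) || (max(r, u) <= (-(-4)))) is true, then r=12, then returns -13; calc_v2: r=0, then u=0, then ((max(-6, (-(-6))) <= (-x)) && (min(r, y) <= max(u, 0))) is true, then u=-1, then ((max(z, u) == (-6 + x)) || (max(r, u) <= (-(-4)))) is true, then r=12, then returns -13; agreement on -13.
verdict: equivalent


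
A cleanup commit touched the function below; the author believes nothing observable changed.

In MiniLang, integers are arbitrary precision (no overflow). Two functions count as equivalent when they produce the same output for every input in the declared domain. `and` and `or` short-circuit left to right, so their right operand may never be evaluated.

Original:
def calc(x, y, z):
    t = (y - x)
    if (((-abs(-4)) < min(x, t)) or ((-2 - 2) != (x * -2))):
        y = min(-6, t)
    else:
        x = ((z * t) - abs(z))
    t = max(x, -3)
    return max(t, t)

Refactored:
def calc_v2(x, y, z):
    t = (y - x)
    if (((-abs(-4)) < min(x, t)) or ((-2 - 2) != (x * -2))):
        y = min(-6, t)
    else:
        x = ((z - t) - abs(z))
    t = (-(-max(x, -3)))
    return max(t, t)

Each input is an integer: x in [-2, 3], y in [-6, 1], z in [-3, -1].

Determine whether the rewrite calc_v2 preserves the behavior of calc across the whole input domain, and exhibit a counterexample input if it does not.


Evaluate both at x=2, y=-6, z=-3.
calc: t := -8 | (((-abs(-4)) < min(x, t)) or ((-2 - 2) != (x * -2))): false | x := 21 | t := 21 | result 21
calc_v2: t := -8 | (((-abs(-4)) < min(x, t)) or ((-2 - 2) != (x * -2))): false | x := 2 | t := 2 | result 2
21 vs 2 — the two versions disagree here.
verdict: not equivalent; witness: x=2, y=-6, z=-3


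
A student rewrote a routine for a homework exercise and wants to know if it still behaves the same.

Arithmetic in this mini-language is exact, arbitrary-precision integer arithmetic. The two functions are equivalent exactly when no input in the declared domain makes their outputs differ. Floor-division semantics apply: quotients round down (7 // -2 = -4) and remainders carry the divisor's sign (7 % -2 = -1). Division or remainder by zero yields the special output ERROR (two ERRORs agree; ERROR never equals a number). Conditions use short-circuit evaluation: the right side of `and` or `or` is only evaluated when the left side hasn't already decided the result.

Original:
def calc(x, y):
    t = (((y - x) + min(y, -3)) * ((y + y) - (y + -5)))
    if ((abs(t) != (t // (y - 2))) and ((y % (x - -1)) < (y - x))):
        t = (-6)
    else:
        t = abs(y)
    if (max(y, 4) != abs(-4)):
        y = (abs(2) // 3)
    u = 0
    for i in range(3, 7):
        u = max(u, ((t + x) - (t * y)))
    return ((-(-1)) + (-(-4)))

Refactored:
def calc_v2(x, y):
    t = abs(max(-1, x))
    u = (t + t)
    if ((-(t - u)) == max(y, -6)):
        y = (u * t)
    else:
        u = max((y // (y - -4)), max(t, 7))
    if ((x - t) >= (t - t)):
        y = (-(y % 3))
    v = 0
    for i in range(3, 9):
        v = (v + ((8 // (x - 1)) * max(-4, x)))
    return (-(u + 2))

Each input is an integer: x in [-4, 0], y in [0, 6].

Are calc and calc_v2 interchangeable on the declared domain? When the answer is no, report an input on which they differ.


There is a counterexample at x=-4, y=0: 5 on one side, -9 on the other.
calc: t = 5; ((abs(t) != (t // (y - 2))) and ((y % (x - -1)) < (y - x))) -> true; t = -6; (max(y, 4) != abs(-4)) -> false; u = 0; [i=3]; u = 0; [i=4]; u = 0; [i=5]; u = 0; [i=6]; u = 0; return 5
calc_v2: t = 1; u = 2; ((-(t - u)) == max(y, -6)) -> false; u = 7; ((x - t) >= (t - t)) -> false; v = 0; [i=3]; v = 8; [i=4]; v = 16; [i=5]; v = 24; [i=6]; v = 32; [i=7]; v = 40; [i=8]; v = 48; return -9
verdict: not equivalent; witness: x=-4, y=0


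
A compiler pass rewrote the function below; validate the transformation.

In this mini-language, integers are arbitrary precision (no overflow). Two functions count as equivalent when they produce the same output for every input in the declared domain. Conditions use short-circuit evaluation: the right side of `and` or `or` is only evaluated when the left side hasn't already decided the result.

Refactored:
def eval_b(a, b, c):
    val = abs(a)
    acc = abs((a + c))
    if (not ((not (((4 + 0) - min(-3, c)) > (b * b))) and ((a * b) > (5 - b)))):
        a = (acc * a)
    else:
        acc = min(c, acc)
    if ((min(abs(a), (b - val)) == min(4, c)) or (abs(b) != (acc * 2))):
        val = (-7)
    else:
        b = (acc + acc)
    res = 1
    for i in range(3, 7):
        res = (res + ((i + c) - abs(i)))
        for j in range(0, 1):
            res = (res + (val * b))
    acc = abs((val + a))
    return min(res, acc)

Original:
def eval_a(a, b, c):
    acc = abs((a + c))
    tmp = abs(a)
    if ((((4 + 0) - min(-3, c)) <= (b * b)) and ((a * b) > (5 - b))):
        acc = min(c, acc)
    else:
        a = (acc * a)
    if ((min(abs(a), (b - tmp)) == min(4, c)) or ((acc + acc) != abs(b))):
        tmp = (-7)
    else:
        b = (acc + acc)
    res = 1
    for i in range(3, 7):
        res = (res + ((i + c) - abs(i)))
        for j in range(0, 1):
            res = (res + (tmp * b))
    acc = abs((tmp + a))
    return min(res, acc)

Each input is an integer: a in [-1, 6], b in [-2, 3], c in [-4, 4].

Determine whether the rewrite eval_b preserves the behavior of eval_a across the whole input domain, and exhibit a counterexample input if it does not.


This is a faithful refactor — boolean connective usage differs; constant usage differs; arithmetic usage differs; local variable names differ; comparison usage differs, but the computed results match everywhere.
One worked example (a=-1, b=0, c=3) — eval_a: acc=2, then tmp=1, then ((((4 + 0) - min(-3, c)) <= (b * b)) and ((a * b) > (5 - b))) is false, then a=-2, then ((min(abs(a), (b - tmp)) == min(4, c)) or ((acc + acc) != abs(b))) is true, then tmp=-7, then res=1, then (i=3), then res=4, then (j=0), then res=4, then (i=4), then res=7, then (j=0), then res=7, then (i=5), then res=10, then (j=0), then res=10, then (i=6), then res=13, then (j=0), then res=13, then acc=9, then returns 9; eval_b: val=1, then acc=2, then (not ((not (((4 + 0) - min(-3, c)) > (b * b))) and ((a * b) > (5 - b)))) is true, then a=-2, then ((min(abs(a), (b - val)) == min(4, c)) or (abs(b) != (acc * 2))) is true, then val=-7, then res=1, then (i=3), then res=4, then (j=0), then res=4, then (i=4), then res=7, then (j=0), then res=7, then (i=5), then res=10, then (j=0), then res=10, then (i=6), then res=13, then (j=0), then res=13, then acc=9, then returns 9; agreement on 9.
An exhaustive pass over the 432 declared inputs shows identical outputs.
verdict: equivalent


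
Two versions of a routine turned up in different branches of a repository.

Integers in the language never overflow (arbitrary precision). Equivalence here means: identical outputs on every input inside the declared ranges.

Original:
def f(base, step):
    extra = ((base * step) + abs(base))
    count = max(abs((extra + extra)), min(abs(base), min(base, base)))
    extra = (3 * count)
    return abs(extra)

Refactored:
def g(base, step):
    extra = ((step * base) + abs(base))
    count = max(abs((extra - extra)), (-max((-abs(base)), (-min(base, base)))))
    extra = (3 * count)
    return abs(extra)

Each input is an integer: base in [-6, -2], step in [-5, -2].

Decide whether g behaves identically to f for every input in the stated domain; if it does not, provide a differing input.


Try base=-6, step=-5.
f: extra := 36 | count := 72 | extra := 216 | result 216
g: extra := 36 | count := 0 | extra := 0 | result 0
216 against 0: the behavior changed.
verdict: not equivalent; witness: base=-6, step=-5


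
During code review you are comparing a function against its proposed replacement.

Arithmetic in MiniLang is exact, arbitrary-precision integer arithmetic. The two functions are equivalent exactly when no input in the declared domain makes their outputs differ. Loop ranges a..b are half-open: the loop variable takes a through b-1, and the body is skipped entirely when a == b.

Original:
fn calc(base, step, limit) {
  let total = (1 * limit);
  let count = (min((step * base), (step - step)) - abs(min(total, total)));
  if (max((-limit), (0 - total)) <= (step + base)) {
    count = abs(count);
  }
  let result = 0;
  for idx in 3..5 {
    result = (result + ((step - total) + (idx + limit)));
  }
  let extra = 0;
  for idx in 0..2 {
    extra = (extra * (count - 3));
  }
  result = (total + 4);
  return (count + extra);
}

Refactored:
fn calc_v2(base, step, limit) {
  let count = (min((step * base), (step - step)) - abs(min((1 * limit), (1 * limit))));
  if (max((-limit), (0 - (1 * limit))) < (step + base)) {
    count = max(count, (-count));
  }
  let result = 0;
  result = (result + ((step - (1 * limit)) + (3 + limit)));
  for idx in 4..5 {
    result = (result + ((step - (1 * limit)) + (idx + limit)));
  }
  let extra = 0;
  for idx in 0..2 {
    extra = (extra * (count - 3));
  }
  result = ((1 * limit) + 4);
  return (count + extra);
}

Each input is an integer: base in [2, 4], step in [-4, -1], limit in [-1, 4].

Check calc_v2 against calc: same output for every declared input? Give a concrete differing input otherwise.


base=2, step=-4, limit=2 yields 10 from calc but -10 from calc_v2.
verdict: not equivalent; witness: base=2, step=-4, limit=2


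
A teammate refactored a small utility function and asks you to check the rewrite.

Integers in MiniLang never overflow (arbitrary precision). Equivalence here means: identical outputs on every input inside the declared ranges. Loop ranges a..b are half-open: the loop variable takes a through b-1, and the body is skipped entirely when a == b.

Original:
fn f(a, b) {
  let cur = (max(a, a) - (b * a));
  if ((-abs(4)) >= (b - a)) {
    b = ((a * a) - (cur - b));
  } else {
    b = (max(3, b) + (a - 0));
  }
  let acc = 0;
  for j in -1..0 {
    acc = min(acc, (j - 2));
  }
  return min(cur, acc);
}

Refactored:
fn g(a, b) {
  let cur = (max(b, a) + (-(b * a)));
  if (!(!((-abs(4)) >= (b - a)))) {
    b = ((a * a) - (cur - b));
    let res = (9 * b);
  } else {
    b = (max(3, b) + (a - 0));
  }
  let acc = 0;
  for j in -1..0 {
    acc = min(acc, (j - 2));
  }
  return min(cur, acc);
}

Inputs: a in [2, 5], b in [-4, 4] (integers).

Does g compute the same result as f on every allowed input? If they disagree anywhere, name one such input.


These are not equivalent — on a=2, b=3 the outputs split (-4 vs -3).
f: cur becomes -4; next ((-abs(4)) >= (b - a)) evaluates to false; next b becomes 5; next acc becomes 0; next at j=-1:; next acc becomes -3; next final value -4
g: cur becomes -3; next (!(!((-abs(4)) >= (b - a)))) evaluates to false; next b becomes 5; next acc becomes 0; next at j=-1:; next acc becomes -3; next final value -3
verdict: not equivalent; witness: a=2, b=3


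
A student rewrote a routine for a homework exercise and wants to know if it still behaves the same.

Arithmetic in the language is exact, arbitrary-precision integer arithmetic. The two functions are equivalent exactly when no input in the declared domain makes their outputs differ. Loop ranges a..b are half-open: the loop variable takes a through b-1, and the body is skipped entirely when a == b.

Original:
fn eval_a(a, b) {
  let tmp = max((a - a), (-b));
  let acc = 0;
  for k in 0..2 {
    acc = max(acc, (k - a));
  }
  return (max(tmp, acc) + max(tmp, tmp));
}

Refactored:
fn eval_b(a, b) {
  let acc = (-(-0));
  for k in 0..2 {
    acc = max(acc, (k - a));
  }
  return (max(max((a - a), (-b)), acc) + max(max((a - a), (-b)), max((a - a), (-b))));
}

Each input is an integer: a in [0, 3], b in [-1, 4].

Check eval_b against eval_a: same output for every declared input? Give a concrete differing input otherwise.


The two versions differ — the changes include min/max/abs usage differs, plus statement counts differ, plus local variable names differ, plus arithmetic usage differs.
One worked example (a=1, b=2) — eval_a: tmp becomes 0; next acc becomes 0; next at k=0:; next acc becomes 0; next at k=1:; next acc becomes 0; next final value 0; eval_b: acc becomes 0; next at k=0:; next acc becomes 0; next at k=1:; next acc becomes 0; next final value 0; agreement on 0.
Every one of the 24 inputs gives matching results.
verdict: equivalent


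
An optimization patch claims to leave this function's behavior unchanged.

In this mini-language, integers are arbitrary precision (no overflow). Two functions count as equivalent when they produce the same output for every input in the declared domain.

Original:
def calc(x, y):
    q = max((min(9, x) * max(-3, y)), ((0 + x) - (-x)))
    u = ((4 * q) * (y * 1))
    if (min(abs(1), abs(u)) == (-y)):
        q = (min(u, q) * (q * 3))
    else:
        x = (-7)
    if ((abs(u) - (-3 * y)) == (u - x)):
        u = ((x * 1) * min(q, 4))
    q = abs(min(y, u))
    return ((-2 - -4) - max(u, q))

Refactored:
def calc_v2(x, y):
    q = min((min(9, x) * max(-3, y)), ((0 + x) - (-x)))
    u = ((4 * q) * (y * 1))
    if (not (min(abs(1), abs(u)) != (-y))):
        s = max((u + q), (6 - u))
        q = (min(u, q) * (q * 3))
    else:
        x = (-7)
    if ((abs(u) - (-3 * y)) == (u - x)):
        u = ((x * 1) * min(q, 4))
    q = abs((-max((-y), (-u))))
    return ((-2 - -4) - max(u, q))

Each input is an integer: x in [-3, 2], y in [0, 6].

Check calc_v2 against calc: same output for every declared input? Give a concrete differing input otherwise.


These are not equivalent — on x=-3, y=1 the outputs split (-10 vs -22).
calc: q=-3, then u=-12, then (min(abs(1), abs(u)) == (-y)) is false, then x=-7, then ((abs(u) - (-3 * y)) == (u - x)) is false, then q=12, then returns -10
calc_v2: q=-6, then u=-24, then (not (min(abs(1), abs(u)) != (-y))) is false, then x=-7, then ((abs(u) - (-3 * y)) == (u - x)) is false, then q=24, then returns -22
verdict: not equivalent; witness: x=-3, y=1


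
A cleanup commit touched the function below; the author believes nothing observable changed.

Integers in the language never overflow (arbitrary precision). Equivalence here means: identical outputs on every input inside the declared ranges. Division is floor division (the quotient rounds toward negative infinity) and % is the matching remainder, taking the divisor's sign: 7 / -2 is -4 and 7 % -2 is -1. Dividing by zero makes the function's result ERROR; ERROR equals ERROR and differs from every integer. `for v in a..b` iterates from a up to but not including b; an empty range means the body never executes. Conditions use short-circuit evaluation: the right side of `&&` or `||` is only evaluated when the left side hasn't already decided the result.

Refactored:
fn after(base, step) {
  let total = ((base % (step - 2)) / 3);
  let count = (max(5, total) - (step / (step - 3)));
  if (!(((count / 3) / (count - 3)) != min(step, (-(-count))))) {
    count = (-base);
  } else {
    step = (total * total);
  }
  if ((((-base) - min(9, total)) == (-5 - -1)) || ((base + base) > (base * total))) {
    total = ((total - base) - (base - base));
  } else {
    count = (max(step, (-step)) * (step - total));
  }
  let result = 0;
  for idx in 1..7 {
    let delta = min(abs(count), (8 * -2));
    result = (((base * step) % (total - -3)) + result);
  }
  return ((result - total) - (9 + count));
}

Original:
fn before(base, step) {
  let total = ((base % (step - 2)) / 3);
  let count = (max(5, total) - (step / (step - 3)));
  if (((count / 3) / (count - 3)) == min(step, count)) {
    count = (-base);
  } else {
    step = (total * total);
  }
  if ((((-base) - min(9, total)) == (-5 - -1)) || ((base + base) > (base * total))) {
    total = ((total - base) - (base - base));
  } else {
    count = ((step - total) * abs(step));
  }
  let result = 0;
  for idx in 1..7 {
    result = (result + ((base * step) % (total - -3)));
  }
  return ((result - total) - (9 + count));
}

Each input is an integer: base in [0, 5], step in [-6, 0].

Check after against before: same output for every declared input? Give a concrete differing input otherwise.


Although constant usage differs; and min/max/abs usage differs; and boolean connective usage differs; and comparison usage differs; and local variable names differ; and arithmetic usage differs; and statement counts differ, 42/42 inputs agree.
verdict: equivalent


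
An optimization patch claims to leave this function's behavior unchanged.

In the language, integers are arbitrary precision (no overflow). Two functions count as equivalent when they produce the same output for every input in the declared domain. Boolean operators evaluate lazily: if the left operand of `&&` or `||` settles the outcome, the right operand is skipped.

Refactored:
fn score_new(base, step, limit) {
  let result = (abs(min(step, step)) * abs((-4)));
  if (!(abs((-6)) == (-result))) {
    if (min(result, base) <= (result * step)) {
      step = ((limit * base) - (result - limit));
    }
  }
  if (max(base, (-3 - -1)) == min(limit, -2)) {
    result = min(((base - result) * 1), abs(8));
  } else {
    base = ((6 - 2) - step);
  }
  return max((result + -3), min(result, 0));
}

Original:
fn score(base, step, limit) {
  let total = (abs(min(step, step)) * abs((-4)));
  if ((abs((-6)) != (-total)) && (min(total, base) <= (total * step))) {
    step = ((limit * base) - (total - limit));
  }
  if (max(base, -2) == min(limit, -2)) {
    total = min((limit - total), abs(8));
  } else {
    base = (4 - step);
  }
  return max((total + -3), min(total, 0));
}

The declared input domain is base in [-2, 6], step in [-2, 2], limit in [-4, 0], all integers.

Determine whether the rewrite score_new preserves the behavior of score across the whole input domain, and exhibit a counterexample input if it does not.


Evaluate both at base=-2, step=-2, limit=-1.
score: total becomes 8; next ((abs((-6)) != (-total)) && (min(total, base) <= (total * step))) evaluates to false; next (max(base, -2) == min(limit, -2)) evaluates to true; next total becomes -9; next final value -9
score_new: result becomes 8; next (!(abs((-6)) == (-result))) evaluates to true; next (min(result, base) <= (result * step)) evaluates to false; next (max(base, (-3 - -1)) == min(limit, -2)) evaluates to true; next result becomes -10; next final value -10
-9 vs -10 — the two versions disagree here.
verdict: not equivalent; witness: base=-2, step=-2, limit=-1


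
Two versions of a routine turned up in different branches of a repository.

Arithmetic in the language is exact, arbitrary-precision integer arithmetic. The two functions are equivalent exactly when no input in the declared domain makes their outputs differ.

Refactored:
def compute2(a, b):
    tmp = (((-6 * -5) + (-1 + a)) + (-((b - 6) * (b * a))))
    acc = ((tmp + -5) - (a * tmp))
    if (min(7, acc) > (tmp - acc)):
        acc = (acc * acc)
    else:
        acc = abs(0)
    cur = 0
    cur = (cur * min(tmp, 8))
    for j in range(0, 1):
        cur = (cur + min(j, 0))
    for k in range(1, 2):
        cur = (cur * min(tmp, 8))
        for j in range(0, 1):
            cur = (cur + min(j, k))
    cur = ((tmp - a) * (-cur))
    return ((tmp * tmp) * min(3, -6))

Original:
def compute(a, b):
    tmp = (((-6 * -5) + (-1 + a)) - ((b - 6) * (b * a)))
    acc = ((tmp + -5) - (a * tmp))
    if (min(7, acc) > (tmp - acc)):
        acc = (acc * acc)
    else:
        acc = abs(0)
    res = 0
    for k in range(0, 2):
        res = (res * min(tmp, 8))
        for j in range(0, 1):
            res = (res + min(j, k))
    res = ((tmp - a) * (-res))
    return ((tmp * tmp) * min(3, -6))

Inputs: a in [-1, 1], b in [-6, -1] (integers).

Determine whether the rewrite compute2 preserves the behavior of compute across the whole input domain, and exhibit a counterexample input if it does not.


Side by side, the visible changes include: local variable names differ; and constant usage differs; and loop structure differs; and statement counts differ; and min/max/abs usage differs; and arithmetic usage differs.
Spot check at a=-1, b=-2 — compute: tmp becomes 44; next acc becomes 83; next (min(7, acc) > (tmp - acc)) evaluates to true; next acc becomes 6889; next res becomes 0; next at k=0:; next res becomes 0; next at j=0:; next res becomes 0; next at k=1:; next res becomes 0; next at j=0:; next res becomes 0; next res becomes 0; next final value -11616. compute2: tmp becomes 44; next acc becomes 83; next (min(7, acc) > (tmp - acc)) evaluates to true; next acc becomes 6889; next cur becomes 0; next cur becomes 0; next at j=0:; next cur becomes 0; next at k=1:; next cur becomes 0; next at j=0:; next cur becomes 0; next cur becomes 0; next final value -11616. Both give -11616.
An exhaustive pass over the 18 declared inputs shows identical outputs.
verdict: equivalent


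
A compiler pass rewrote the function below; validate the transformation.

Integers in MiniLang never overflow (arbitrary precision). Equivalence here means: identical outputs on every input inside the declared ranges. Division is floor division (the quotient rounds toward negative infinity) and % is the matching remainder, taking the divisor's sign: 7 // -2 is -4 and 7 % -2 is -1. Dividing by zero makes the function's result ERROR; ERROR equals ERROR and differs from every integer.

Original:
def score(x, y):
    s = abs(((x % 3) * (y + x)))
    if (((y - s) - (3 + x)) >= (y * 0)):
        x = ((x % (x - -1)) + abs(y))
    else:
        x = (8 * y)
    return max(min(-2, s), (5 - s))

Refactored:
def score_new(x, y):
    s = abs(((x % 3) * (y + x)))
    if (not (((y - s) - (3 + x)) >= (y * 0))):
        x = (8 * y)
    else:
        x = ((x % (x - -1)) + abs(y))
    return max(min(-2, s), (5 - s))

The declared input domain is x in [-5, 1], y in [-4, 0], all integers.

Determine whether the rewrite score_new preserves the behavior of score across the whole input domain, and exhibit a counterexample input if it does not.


Equivalent — the differences include boolean connective usage differs, yet no declared input distinguishes the two.
As a probe, take x=-5, y=0: score runs s = 5; (((y - s) - (3 + x)) >= (y * 0)) -> false; x = 0; return 0; score_new runs s = 5; (not (((y - s) - (3 + x)) >= (y * 0))) -> true; x = 0; return 0; both end at 0.
Checked all 35 inputs in the declared domain: the outputs agree on every one.
verdict: equivalent


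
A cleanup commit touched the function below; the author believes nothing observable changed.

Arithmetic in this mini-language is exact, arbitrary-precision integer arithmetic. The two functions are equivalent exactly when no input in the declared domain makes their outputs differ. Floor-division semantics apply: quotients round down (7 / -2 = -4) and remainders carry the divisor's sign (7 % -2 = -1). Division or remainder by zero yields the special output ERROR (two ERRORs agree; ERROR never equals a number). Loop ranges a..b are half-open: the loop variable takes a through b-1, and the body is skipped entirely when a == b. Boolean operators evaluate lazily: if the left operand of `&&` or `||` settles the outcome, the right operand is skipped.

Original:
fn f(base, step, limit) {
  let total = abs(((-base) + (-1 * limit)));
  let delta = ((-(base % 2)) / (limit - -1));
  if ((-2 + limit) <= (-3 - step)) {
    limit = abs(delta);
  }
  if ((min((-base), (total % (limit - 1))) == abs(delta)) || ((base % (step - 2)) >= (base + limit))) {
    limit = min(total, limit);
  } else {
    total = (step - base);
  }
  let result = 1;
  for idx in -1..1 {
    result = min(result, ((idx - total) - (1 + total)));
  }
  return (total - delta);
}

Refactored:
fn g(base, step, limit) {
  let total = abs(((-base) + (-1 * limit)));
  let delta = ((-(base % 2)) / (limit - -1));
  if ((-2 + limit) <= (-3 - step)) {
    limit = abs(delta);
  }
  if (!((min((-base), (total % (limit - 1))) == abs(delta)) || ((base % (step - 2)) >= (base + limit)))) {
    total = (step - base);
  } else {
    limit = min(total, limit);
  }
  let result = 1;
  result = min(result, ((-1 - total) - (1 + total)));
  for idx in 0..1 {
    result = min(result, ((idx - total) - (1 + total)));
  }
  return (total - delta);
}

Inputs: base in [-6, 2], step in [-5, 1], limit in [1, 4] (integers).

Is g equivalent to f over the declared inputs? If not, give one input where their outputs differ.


This is a faithful refactor — statement counts differ; and constant usage differs; and min/max/abs usage differs; and arithmetic usage differs; and boolean connective usage differs; and loop structure differs, but the computed results match everywhere.
Spot check at base=-6, step=-2, limit=4 — f: total = 2; delta = 0; ((-2 + limit) <= (-3 - step)) -> false; ((min((-base), (total % (limit - 1))) == abs(delta)) || ((base % (step - 2)) >= (base + limit))) -> true; limit = 2; result = 1; [idx=-1]; result = -6; [idx=0]; result = -6; return 2. g: total = 2; delta = 0; ((-2 + limit) <= (-3 - step)) -> false; (!((min((-base), (total % (limit - 1))) == abs(delta)) || ((base % (step - 2)) >= (base + limit)))) -> false; limit = 2; result = 1; result = -6; [idx=0]; result = -6; return 2. Both give 2.
An exhaustive pass over the 252 declared inputs shows identical outputs.
verdict: equivalent


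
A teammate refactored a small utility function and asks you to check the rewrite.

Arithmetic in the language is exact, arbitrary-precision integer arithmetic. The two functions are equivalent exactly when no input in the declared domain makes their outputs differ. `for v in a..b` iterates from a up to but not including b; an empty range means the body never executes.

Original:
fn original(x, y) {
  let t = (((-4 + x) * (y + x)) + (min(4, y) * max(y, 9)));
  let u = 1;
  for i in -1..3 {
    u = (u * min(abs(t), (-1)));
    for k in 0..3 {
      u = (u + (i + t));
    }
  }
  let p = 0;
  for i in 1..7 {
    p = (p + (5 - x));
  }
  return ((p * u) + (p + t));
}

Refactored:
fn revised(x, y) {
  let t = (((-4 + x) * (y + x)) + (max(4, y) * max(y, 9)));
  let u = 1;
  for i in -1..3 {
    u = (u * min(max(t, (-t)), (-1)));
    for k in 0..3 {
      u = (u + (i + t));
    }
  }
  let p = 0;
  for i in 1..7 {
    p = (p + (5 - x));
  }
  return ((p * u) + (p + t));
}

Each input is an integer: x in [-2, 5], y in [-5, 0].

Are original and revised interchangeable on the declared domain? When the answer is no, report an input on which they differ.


Not equivalent: x=-2, y=-5 separates them (333 vs 414).
original: t := -3 | u := 1 | iter i=-1: | u := -1 | iter k=0: | u := -5 | iter k=1: | u := -9 | iter k=2: | u := -13 | iter i=0: | u := 13 | iter k=0: | u := 10 | iter k=1: | u := 7 | iter k=2: | u := 4 | iter i=1: | u := -4 | iter k=0: | u := -6 | iter k=1: | u := -8 | iter k=2: | u := -10 | iter i=2: | u := 10 | iter k=0: | u := 9 | iter k=1: | u := 8 | iter k=2: | u := 7 | p := 0 | iter i=1: | p := 7 | iter i=2: | p := 14 | iter i=3: | p := 21 | iter i=4: | p := 28 | iter i=5: | p := 35 | iter i=6: | p := 42 | result 333
revised: t := 78 | u := 1 | iter i=-1: | u := -1 | iter k=0: | u := 76 | iter k=1: | u := 153 | iter k=2: | u := 230 | iter i=0: | u := -230 | iter k=0: | u := -152 | iter k=1: | u := -74 | iter k=2: | u := 4 | iter i=1: | u := -4 | iter k=0: | u := 75 | iter k=1: | u := 154 | iter k=2: | u := 233 | iter i=2: | u := -233 | iter k=0: | u := -153 | iter k=1: | u := -73 | iter k=2: | u := 7 | p := 0 | iter i=1: | p := 7 | iter i=2: | p := 14 | iter i=3: | p := 21 | iter i=4: | p := 28 | iter i=5: | p := 35 | iter i=6: | p := 42 | result 414
verdict: not equivalent; witness: x=-2, y=-5


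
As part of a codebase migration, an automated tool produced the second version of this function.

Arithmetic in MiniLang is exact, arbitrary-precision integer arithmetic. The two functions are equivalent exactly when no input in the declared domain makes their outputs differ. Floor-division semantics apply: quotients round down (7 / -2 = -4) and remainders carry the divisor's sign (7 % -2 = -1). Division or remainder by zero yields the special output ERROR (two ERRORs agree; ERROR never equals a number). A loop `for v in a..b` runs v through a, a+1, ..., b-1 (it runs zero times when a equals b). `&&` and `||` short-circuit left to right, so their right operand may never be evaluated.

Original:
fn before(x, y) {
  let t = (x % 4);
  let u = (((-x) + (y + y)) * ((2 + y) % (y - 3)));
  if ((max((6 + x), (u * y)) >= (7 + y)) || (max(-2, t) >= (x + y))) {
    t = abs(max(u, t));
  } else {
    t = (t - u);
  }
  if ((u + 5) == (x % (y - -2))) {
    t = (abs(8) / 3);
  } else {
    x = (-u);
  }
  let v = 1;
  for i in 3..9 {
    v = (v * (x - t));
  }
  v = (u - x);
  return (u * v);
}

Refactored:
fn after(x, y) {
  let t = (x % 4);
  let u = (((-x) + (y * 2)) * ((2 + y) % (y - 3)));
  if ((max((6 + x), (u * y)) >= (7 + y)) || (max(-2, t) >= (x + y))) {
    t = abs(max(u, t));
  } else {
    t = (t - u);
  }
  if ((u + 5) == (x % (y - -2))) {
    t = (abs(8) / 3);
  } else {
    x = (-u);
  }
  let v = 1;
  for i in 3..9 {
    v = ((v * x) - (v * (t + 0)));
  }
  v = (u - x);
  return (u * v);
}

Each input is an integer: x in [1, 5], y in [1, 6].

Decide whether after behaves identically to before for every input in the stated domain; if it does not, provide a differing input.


Comparing the listings, the differences include: arithmetic usage differs; also constant usage differs.
One worked example (x=2, y=2) — before: t := 2 | u := 0 | ((max((6 + x), (u * y)) >= (7 + y)) || (max(-2, t) >= (x + y))): false | t := 2 | ((u + 5) == (x % (y - -2))): false | x := 0 | v := 1 | iter i=3: | v := -2 | iter i=4: | v := 4 | iter i=5: | v := -8 | iter i=6: | v := 16 | iter i=7: | v := -32 | iter i=8: | v := 64 | v := 0 | result 0; after: t := 2 | u := 0 | ((max((6 + x), (u * y)) >= (7 + y)) || (max(-2, t) >= (x + y))): false | t := 2 | ((u + 5) == (x % (y - -2))): false | x := 0 | v := 1 | iter i=3: | v := -2 | iter i=4: | v := 4 | iter i=5: | v := -8 | iter i=6: | v := 16 | iter i=7: | v := -32 | iter i=8: | v := 64 | v := 0 | result 0; agreement on 0.
An exhaustive pass over the 30 declared inputs shows identical outputs.
verdict: equivalent


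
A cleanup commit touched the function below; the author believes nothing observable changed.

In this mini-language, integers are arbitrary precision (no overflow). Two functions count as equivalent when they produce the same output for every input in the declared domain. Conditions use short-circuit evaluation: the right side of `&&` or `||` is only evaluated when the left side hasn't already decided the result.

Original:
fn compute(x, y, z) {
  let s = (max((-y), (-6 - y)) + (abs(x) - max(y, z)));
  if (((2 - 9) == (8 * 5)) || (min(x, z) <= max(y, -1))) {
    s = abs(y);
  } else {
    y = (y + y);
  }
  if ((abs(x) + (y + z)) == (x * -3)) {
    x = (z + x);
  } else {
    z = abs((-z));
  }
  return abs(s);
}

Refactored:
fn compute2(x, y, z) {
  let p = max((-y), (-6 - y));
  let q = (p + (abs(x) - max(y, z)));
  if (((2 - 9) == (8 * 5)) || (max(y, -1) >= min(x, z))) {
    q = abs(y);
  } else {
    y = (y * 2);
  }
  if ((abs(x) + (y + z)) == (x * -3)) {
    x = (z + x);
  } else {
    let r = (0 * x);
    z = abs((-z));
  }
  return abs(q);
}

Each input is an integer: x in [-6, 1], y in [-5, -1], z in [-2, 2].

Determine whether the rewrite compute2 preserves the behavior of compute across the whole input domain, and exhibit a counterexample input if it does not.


Reading the diff, among the changes: constant usage differs, statement counts differ, comparison usage differs, local variable names differ, arithmetic usage differs.
Spot check at x=0, y=-5, z=0 — compute: s := 5 | (((2 - 9) == (8 * 5)) || (min(x, z) <= max(y, -1))): false | y := -10 | ((abs(x) + (y + z)) == (x * -3)): false | z := 0 | result 5. compute2: p := 5 | q := 5 | (((2 - 9) == (8 * 5)) || (max(y, -1) >= min(x, z))): false | y := -10 | ((abs(x) + (y + z)) == (x * -3)): false | r := 0 | z := 0 | result 5. Both give 5.
Every one of the 200 inputs gives matching results.
verdict: equivalent


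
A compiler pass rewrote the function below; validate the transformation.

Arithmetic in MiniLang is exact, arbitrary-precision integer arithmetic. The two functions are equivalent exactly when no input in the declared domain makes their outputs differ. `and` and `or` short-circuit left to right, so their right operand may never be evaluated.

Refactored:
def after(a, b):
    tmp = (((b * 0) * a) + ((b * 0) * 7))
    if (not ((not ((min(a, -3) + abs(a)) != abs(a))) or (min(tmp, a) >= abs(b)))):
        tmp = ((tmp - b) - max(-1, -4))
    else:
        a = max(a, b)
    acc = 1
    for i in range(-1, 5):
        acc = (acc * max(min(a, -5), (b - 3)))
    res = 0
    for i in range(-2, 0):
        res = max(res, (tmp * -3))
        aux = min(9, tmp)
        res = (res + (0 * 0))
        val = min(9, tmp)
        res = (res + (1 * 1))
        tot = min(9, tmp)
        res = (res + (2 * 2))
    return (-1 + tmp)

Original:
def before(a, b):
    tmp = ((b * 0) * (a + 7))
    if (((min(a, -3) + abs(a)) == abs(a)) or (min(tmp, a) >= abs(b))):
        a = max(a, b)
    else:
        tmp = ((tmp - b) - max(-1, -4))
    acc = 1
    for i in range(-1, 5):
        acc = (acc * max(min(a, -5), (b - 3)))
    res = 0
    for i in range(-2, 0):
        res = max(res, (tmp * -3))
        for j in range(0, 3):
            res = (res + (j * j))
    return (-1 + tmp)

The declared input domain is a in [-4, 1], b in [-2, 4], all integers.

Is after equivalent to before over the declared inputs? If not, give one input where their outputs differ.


Although local variable names differ; statement counts differ; comparison usage differs; constant usage differs; arithmetic usage differs; loop structure differs; boolean connective usage differs; min/max/abs usage differs, 42/42 inputs agree.
verdict: equivalent


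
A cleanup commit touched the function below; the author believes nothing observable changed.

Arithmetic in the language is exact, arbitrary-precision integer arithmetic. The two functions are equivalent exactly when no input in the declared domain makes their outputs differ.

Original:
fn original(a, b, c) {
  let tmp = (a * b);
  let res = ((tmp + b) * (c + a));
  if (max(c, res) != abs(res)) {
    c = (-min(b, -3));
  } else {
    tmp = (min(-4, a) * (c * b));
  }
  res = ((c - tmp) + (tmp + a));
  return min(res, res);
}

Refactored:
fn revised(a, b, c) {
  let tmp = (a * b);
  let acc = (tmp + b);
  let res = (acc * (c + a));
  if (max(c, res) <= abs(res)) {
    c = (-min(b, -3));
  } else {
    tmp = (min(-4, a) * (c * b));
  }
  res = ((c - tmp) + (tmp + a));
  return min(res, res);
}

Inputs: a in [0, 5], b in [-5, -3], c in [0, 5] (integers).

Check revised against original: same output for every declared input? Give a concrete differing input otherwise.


These are not equivalent — on a=0, b=-5, c=0 the outputs split (0 vs 5).
original: tmp := 0 | res := 0 | (max(c, res) != abs(res)): false | tmp := 0 | res := 0 | result 0
revised: tmp := 0 | acc := -5 | res := 0 | (max(c, res) <= abs(res)): true | c := 5 | res := 5 | result 5
verdict: not equivalent; witness: a=0, b=-5, c=0
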